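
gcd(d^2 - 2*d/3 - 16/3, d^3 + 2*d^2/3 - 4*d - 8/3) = d + 2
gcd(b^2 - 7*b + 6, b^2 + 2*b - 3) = b - 1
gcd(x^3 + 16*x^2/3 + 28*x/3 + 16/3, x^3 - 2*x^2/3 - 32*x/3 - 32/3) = x^2 + 10*x/3 + 8/3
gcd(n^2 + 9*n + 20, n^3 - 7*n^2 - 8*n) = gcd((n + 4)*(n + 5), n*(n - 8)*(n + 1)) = 1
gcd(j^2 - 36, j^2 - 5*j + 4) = 1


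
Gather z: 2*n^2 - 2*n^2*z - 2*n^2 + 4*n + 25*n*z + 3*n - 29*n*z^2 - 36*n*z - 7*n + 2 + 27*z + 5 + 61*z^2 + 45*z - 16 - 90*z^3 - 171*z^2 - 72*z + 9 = -90*z^3 + z^2*(-29*n - 110) + z*(-2*n^2 - 11*n)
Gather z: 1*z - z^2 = -z^2 + z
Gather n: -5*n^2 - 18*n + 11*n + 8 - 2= -5*n^2 - 7*n + 6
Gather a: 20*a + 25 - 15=20*a + 10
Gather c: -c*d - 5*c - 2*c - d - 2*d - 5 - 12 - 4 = c*(-d - 7) - 3*d - 21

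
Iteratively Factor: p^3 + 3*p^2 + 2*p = (p)*(p^2 + 3*p + 2) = p*(p + 2)*(p + 1)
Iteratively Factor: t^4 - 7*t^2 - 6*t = (t + 1)*(t^3 - t^2 - 6*t) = t*(t + 1)*(t^2 - t - 6) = t*(t - 3)*(t + 1)*(t + 2)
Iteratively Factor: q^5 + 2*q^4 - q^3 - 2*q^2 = (q)*(q^4 + 2*q^3 - q^2 - 2*q) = q*(q - 1)*(q^3 + 3*q^2 + 2*q) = q^2*(q - 1)*(q^2 + 3*q + 2) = q^2*(q - 1)*(q + 2)*(q + 1)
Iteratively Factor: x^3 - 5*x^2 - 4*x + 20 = (x - 5)*(x^2 - 4) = (x - 5)*(x + 2)*(x - 2)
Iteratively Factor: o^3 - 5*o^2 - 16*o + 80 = (o + 4)*(o^2 - 9*o + 20) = (o - 5)*(o + 4)*(o - 4)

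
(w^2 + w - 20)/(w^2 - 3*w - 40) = (w - 4)/(w - 8)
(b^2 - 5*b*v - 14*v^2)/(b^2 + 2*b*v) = (b - 7*v)/b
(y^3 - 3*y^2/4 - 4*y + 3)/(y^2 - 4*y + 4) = (4*y^2 + 5*y - 6)/(4*(y - 2))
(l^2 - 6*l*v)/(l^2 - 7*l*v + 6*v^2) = l/(l - v)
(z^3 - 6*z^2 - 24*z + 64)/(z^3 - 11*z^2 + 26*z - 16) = (z + 4)/(z - 1)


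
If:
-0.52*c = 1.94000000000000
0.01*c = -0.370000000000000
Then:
No Solution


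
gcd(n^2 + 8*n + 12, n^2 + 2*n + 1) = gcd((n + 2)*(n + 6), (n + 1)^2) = 1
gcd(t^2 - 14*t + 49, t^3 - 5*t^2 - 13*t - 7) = t - 7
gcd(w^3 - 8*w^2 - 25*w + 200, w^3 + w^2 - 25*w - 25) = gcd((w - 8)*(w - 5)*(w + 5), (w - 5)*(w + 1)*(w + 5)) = w^2 - 25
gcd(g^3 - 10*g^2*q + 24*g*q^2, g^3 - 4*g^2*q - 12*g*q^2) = -g^2 + 6*g*q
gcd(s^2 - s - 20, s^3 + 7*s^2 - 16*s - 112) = s + 4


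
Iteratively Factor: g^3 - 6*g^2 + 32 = (g - 4)*(g^2 - 2*g - 8) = (g - 4)^2*(g + 2)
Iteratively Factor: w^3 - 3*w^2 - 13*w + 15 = (w - 5)*(w^2 + 2*w - 3) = (w - 5)*(w - 1)*(w + 3)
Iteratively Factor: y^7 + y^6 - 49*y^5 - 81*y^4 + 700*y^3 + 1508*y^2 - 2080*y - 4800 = (y + 4)*(y^6 - 3*y^5 - 37*y^4 + 67*y^3 + 432*y^2 - 220*y - 1200) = (y - 5)*(y + 4)*(y^5 + 2*y^4 - 27*y^3 - 68*y^2 + 92*y + 240) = (y - 5)*(y + 3)*(y + 4)*(y^4 - y^3 - 24*y^2 + 4*y + 80) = (y - 5)*(y + 2)*(y + 3)*(y + 4)*(y^3 - 3*y^2 - 18*y + 40) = (y - 5)^2*(y + 2)*(y + 3)*(y + 4)*(y^2 + 2*y - 8) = (y - 5)^2*(y - 2)*(y + 2)*(y + 3)*(y + 4)*(y + 4)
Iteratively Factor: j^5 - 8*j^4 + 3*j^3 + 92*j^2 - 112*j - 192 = (j + 1)*(j^4 - 9*j^3 + 12*j^2 + 80*j - 192) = (j + 1)*(j + 3)*(j^3 - 12*j^2 + 48*j - 64) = (j - 4)*(j + 1)*(j + 3)*(j^2 - 8*j + 16) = (j - 4)^2*(j + 1)*(j + 3)*(j - 4)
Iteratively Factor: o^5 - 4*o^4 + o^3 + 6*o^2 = (o - 2)*(o^4 - 2*o^3 - 3*o^2) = o*(o - 2)*(o^3 - 2*o^2 - 3*o) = o*(o - 3)*(o - 2)*(o^2 + o) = o^2*(o - 3)*(o - 2)*(o + 1)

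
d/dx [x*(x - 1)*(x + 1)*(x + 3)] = 4*x^3 + 9*x^2 - 2*x - 3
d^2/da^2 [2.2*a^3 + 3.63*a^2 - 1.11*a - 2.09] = 13.2*a + 7.26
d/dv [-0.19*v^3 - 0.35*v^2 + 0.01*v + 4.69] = -0.57*v^2 - 0.7*v + 0.01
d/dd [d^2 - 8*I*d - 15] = 2*d - 8*I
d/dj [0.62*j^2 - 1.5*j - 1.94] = 1.24*j - 1.5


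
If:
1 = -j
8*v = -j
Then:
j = -1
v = 1/8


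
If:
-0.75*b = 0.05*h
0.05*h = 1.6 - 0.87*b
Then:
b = 13.33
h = -200.00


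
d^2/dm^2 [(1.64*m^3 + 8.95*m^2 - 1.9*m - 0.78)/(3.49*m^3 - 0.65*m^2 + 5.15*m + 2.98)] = (225.46447*m^6 - 315.71238*m^5 - 1257.997722*m^4 - 1054.87297*m^3 + 406.06266*m^2 + 129.640572*m + 172.88094)/(42.508549*m^9 - 23.751195*m^8 + 192.60612*m^7 + 38.518819*m^6 + 243.65742*m^5 + 273.424455*m^4 + 169.715363*m^3 + 219.79437*m^2 + 137.20218*m + 26.463592)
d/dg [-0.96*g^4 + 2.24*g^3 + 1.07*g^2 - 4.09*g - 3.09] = -3.84*g^3 + 6.72*g^2 + 2.14*g - 4.09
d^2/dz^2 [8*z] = 0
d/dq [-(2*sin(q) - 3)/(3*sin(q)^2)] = 2*(sin(q) - 3)*cos(q)/(3*sin(q)^3)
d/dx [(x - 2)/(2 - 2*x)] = -1/(2*(x - 1)^2)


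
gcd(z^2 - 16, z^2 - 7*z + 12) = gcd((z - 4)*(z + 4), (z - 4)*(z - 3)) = z - 4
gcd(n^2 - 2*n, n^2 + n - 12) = 1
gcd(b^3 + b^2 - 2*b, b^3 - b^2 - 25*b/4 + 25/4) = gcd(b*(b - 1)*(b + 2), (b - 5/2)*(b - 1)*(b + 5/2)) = b - 1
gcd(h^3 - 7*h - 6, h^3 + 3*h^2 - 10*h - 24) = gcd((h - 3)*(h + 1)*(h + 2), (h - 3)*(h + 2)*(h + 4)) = h^2 - h - 6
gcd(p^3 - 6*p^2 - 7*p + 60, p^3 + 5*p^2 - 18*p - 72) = p^2 - p - 12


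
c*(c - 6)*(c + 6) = c^3 - 36*c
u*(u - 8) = u^2 - 8*u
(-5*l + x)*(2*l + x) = -10*l^2 - 3*l*x + x^2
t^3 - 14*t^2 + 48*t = t*(t - 8)*(t - 6)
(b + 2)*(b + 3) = b^2 + 5*b + 6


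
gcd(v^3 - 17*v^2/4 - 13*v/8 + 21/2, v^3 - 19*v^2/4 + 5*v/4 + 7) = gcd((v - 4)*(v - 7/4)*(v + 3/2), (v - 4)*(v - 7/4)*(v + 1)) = v^2 - 23*v/4 + 7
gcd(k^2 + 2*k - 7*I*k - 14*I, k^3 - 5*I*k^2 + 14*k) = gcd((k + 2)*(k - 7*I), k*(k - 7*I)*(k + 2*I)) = k - 7*I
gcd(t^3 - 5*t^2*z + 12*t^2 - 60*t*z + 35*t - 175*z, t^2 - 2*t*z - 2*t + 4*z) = 1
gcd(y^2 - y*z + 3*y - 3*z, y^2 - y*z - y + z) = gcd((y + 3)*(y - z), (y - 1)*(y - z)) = y - z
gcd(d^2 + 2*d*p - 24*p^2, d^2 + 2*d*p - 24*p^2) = -d^2 - 2*d*p + 24*p^2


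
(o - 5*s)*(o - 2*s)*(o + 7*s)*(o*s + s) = o^4*s + o^3*s - 39*o^2*s^3 + 70*o*s^4 - 39*o*s^3 + 70*s^4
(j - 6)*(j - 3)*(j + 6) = j^3 - 3*j^2 - 36*j + 108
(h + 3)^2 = h^2 + 6*h + 9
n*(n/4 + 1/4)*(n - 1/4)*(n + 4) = n^4/4 + 19*n^3/16 + 11*n^2/16 - n/4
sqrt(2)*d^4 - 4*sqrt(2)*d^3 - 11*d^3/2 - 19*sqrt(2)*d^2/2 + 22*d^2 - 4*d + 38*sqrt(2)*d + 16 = (d - 4)*(d - 4*sqrt(2))*(d + sqrt(2))*(sqrt(2)*d + 1/2)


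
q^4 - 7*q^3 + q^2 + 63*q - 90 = (q - 5)*(q - 3)*(q - 2)*(q + 3)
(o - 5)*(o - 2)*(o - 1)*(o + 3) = o^4 - 5*o^3 - 7*o^2 + 41*o - 30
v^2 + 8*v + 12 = (v + 2)*(v + 6)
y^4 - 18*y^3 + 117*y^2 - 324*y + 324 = (y - 6)^2*(y - 3)^2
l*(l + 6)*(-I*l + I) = -I*l^3 - 5*I*l^2 + 6*I*l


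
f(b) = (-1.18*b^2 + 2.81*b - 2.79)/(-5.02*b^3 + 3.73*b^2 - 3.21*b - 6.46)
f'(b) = (2.81 - 2.36*b)/(-5.02*b^3 + 3.73*b^2 - 3.21*b - 6.46) + (-1.18*b^2 + 2.81*b - 2.79)*(15.06*b^2 - 7.46*b + 3.21)/(-5.02*b^3 + 3.73*b^2 - 3.21*b - 6.46)^2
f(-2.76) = -0.14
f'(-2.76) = -0.08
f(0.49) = 0.22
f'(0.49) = -0.30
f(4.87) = 0.03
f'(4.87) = -0.00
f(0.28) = 0.29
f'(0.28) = -0.39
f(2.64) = 0.04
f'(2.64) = -0.01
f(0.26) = 0.30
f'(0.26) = -0.40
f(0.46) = 0.23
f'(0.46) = -0.31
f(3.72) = 0.04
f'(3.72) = -0.00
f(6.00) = 0.03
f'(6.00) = -0.00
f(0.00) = 0.43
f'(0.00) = -0.65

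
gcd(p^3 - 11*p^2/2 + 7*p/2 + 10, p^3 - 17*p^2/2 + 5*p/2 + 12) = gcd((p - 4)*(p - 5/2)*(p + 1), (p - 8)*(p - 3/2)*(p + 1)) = p + 1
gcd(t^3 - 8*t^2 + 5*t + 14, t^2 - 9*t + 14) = t^2 - 9*t + 14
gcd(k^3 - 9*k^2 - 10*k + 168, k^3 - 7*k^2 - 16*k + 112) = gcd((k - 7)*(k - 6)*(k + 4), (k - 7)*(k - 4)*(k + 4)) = k^2 - 3*k - 28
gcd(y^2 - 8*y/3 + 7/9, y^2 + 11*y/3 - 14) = y - 7/3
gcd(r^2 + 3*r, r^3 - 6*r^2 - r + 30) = 1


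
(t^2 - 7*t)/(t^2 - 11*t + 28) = t/(t - 4)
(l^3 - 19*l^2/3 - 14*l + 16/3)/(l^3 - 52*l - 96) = (l - 1/3)/(l + 6)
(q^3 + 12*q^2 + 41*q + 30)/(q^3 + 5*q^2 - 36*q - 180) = (q + 1)/(q - 6)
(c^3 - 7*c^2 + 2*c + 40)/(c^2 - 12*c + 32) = (c^2 - 3*c - 10)/(c - 8)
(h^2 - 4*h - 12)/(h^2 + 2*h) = (h - 6)/h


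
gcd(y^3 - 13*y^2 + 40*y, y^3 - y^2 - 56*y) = y^2 - 8*y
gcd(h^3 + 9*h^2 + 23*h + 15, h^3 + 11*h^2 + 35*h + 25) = h^2 + 6*h + 5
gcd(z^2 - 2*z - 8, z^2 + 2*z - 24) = z - 4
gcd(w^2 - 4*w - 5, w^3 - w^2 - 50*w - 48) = w + 1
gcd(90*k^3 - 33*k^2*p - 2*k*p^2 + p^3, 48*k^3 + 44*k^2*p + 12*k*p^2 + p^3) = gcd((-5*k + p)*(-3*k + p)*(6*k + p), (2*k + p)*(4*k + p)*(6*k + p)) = 6*k + p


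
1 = 1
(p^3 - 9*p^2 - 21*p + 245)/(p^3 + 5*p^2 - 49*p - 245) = (p - 7)/(p + 7)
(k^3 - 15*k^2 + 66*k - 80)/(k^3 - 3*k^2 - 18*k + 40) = (k - 8)/(k + 4)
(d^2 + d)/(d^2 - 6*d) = (d + 1)/(d - 6)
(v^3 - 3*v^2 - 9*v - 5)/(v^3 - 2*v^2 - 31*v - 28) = (v^2 - 4*v - 5)/(v^2 - 3*v - 28)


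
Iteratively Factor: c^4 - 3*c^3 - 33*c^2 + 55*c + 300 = (c + 4)*(c^3 - 7*c^2 - 5*c + 75) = (c - 5)*(c + 4)*(c^2 - 2*c - 15) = (c - 5)*(c + 3)*(c + 4)*(c - 5)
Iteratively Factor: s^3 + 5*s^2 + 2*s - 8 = (s + 4)*(s^2 + s - 2) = (s - 1)*(s + 4)*(s + 2)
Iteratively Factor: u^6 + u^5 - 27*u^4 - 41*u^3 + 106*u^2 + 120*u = (u - 2)*(u^5 + 3*u^4 - 21*u^3 - 83*u^2 - 60*u) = u*(u - 2)*(u^4 + 3*u^3 - 21*u^2 - 83*u - 60) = u*(u - 5)*(u - 2)*(u^3 + 8*u^2 + 19*u + 12) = u*(u - 5)*(u - 2)*(u + 4)*(u^2 + 4*u + 3) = u*(u - 5)*(u - 2)*(u + 3)*(u + 4)*(u + 1)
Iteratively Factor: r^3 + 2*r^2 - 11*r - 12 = (r + 4)*(r^2 - 2*r - 3) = (r - 3)*(r + 4)*(r + 1)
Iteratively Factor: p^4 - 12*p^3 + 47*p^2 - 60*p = (p - 3)*(p^3 - 9*p^2 + 20*p) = (p - 5)*(p - 3)*(p^2 - 4*p) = p*(p - 5)*(p - 3)*(p - 4)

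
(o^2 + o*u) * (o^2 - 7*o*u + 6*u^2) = o^4 - 6*o^3*u - o^2*u^2 + 6*o*u^3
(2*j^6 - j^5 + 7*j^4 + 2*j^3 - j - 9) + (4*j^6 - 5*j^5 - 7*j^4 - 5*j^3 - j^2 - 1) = 6*j^6 - 6*j^5 - 3*j^3 - j^2 - j - 10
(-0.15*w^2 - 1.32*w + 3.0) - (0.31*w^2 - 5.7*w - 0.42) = -0.46*w^2 + 4.38*w + 3.42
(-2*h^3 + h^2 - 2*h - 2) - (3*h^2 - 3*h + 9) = -2*h^3 - 2*h^2 + h - 11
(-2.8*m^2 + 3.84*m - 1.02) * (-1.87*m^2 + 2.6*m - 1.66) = 5.236*m^4 - 14.4608*m^3 + 16.5394*m^2 - 9.0264*m + 1.6932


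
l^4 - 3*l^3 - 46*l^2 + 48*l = l*(l - 8)*(l - 1)*(l + 6)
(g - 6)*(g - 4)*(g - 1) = g^3 - 11*g^2 + 34*g - 24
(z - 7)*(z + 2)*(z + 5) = z^3 - 39*z - 70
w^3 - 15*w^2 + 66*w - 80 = (w - 8)*(w - 5)*(w - 2)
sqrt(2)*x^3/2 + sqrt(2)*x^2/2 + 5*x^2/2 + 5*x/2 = x*(x + 5*sqrt(2)/2)*(sqrt(2)*x/2 + sqrt(2)/2)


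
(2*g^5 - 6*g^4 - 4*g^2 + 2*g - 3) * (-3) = -6*g^5 + 18*g^4 + 12*g^2 - 6*g + 9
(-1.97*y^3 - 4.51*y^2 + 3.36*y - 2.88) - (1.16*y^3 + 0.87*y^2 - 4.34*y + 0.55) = -3.13*y^3 - 5.38*y^2 + 7.7*y - 3.43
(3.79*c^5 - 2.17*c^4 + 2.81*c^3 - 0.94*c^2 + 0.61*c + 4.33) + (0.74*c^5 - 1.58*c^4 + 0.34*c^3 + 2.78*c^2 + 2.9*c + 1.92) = 4.53*c^5 - 3.75*c^4 + 3.15*c^3 + 1.84*c^2 + 3.51*c + 6.25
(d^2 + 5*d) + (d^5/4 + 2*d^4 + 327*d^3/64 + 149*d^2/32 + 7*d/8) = d^5/4 + 2*d^4 + 327*d^3/64 + 181*d^2/32 + 47*d/8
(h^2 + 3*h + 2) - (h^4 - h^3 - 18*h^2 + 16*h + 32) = -h^4 + h^3 + 19*h^2 - 13*h - 30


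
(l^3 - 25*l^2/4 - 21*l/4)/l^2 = l - 25/4 - 21/(4*l)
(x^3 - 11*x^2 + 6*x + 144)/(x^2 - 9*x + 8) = (x^2 - 3*x - 18)/(x - 1)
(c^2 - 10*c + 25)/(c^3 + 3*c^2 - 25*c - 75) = (c - 5)/(c^2 + 8*c + 15)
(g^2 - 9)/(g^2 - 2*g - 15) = (g - 3)/(g - 5)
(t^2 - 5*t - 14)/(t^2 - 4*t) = (t^2 - 5*t - 14)/(t*(t - 4))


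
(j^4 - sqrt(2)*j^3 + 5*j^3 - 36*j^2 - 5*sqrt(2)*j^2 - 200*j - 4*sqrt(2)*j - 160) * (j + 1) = j^5 - sqrt(2)*j^4 + 6*j^4 - 31*j^3 - 6*sqrt(2)*j^3 - 236*j^2 - 9*sqrt(2)*j^2 - 360*j - 4*sqrt(2)*j - 160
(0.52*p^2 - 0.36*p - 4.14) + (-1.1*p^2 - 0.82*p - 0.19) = -0.58*p^2 - 1.18*p - 4.33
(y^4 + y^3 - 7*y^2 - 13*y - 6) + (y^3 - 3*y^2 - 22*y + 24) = y^4 + 2*y^3 - 10*y^2 - 35*y + 18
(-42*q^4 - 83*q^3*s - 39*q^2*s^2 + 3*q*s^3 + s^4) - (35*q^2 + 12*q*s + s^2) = -42*q^4 - 83*q^3*s - 39*q^2*s^2 - 35*q^2 + 3*q*s^3 - 12*q*s + s^4 - s^2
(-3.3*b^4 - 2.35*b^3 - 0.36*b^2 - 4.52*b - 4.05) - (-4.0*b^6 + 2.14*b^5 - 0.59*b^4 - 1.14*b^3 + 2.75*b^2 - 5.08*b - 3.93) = 4.0*b^6 - 2.14*b^5 - 2.71*b^4 - 1.21*b^3 - 3.11*b^2 + 0.56*b - 0.12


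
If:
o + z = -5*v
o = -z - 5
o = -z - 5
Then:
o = -z - 5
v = 1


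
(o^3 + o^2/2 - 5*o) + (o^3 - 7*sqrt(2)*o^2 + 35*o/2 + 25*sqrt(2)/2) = 2*o^3 - 7*sqrt(2)*o^2 + o^2/2 + 25*o/2 + 25*sqrt(2)/2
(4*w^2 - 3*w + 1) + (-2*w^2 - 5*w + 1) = 2*w^2 - 8*w + 2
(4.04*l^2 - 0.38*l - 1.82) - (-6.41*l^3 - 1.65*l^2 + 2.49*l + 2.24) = 6.41*l^3 + 5.69*l^2 - 2.87*l - 4.06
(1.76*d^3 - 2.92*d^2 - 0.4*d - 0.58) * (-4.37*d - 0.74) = -7.6912*d^4 + 11.458*d^3 + 3.9088*d^2 + 2.8306*d + 0.4292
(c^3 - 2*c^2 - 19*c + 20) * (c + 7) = c^4 + 5*c^3 - 33*c^2 - 113*c + 140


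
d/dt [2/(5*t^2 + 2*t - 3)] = 4*(-5*t - 1)/(5*t^2 + 2*t - 3)^2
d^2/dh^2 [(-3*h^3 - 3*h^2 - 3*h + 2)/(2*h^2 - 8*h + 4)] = (-57*h^3 + 96*h^2 - 42*h - 8)/(h^6 - 12*h^5 + 54*h^4 - 112*h^3 + 108*h^2 - 48*h + 8)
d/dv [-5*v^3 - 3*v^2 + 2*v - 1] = -15*v^2 - 6*v + 2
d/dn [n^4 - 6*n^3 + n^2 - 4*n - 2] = 4*n^3 - 18*n^2 + 2*n - 4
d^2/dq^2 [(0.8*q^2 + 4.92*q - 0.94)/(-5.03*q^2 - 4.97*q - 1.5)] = (2.8421709430404e-14*q^4 - 208.962296*q^3 + 178.913076*q^2 + 363.723324*q + 102.010292)/(127.263527*q^6 + 377.236419*q^5 + 486.590631*q^4 + 347.755373*q^3 + 145.10655*q^2 + 33.5475*q + 3.375)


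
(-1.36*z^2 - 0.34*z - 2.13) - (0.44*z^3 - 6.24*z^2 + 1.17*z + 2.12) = -0.44*z^3 + 4.88*z^2 - 1.51*z - 4.25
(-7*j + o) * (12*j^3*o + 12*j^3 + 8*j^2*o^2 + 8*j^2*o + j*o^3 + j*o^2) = -84*j^4*o - 84*j^4 - 44*j^3*o^2 - 44*j^3*o + j^2*o^3 + j^2*o^2 + j*o^4 + j*o^3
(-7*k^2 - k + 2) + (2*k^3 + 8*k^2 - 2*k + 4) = 2*k^3 + k^2 - 3*k + 6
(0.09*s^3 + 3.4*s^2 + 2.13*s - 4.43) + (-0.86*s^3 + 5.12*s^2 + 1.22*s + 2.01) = -0.77*s^3 + 8.52*s^2 + 3.35*s - 2.42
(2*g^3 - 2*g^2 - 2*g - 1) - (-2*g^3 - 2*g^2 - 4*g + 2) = 4*g^3 + 2*g - 3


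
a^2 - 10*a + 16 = (a - 8)*(a - 2)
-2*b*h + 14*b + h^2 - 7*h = (-2*b + h)*(h - 7)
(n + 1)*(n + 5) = n^2 + 6*n + 5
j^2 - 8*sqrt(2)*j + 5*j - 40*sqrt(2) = (j + 5)*(j - 8*sqrt(2))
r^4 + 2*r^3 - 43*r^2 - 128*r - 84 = (r - 7)*(r + 1)*(r + 2)*(r + 6)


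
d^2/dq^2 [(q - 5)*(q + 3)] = 2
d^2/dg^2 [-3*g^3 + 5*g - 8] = -18*g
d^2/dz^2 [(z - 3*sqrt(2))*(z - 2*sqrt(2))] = 2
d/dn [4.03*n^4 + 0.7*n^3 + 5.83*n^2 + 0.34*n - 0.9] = 16.12*n^3 + 2.1*n^2 + 11.66*n + 0.34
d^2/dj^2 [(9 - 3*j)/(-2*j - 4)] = -15/(j + 2)^3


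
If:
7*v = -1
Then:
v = -1/7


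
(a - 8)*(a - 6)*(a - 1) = a^3 - 15*a^2 + 62*a - 48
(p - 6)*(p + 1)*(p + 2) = p^3 - 3*p^2 - 16*p - 12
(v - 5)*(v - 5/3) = v^2 - 20*v/3 + 25/3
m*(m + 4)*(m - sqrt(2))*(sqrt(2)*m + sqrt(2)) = sqrt(2)*m^4 - 2*m^3 + 5*sqrt(2)*m^3 - 10*m^2 + 4*sqrt(2)*m^2 - 8*m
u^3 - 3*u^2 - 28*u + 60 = (u - 6)*(u - 2)*(u + 5)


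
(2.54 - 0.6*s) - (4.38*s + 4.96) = -4.98*s - 2.42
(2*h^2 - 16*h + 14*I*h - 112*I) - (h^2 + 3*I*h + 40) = h^2 - 16*h + 11*I*h - 40 - 112*I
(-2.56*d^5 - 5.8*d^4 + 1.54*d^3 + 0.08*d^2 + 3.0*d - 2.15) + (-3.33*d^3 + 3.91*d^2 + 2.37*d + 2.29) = -2.56*d^5 - 5.8*d^4 - 1.79*d^3 + 3.99*d^2 + 5.37*d + 0.14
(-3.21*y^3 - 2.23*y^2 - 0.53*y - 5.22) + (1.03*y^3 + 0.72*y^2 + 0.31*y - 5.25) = -2.18*y^3 - 1.51*y^2 - 0.22*y - 10.47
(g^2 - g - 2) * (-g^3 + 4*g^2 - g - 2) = -g^5 + 5*g^4 - 3*g^3 - 9*g^2 + 4*g + 4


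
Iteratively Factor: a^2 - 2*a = (a)*(a - 2)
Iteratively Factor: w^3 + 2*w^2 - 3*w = (w)*(w^2 + 2*w - 3) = w*(w - 1)*(w + 3)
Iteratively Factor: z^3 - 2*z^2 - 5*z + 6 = (z - 1)*(z^2 - z - 6) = (z - 1)*(z + 2)*(z - 3)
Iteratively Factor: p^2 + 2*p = (p + 2)*(p)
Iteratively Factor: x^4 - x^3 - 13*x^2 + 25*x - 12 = (x - 1)*(x^3 - 13*x + 12) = (x - 1)*(x + 4)*(x^2 - 4*x + 3) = (x - 1)^2*(x + 4)*(x - 3)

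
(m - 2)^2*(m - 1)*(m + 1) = m^4 - 4*m^3 + 3*m^2 + 4*m - 4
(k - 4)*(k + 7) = k^2 + 3*k - 28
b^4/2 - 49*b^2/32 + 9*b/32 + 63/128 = (b/2 + 1/4)*(b - 3/2)*(b - 3/4)*(b + 7/4)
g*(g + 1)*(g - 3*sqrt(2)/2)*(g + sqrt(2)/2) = g^4 - sqrt(2)*g^3 + g^3 - 3*g^2/2 - sqrt(2)*g^2 - 3*g/2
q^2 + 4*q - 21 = (q - 3)*(q + 7)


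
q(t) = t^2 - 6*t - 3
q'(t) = 2*t - 6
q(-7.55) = 99.30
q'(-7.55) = -21.10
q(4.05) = -10.90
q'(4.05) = 2.10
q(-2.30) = 16.09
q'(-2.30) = -10.60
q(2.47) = -11.72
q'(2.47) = -1.06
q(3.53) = -11.72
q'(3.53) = 1.06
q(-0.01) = -2.94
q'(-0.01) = -6.02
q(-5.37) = 58.06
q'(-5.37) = -16.74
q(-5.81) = 65.62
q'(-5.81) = -17.62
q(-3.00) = 24.00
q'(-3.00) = -12.00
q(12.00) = 69.00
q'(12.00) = 18.00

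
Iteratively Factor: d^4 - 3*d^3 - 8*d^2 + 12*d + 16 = (d + 2)*(d^3 - 5*d^2 + 2*d + 8) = (d - 2)*(d + 2)*(d^2 - 3*d - 4) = (d - 2)*(d + 1)*(d + 2)*(d - 4)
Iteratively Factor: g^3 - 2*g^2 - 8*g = (g - 4)*(g^2 + 2*g) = (g - 4)*(g + 2)*(g)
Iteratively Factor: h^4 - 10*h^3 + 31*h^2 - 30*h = (h)*(h^3 - 10*h^2 + 31*h - 30) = h*(h - 5)*(h^2 - 5*h + 6) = h*(h - 5)*(h - 3)*(h - 2)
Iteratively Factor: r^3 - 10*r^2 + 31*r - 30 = (r - 5)*(r^2 - 5*r + 6) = (r - 5)*(r - 2)*(r - 3)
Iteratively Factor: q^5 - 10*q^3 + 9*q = (q + 1)*(q^4 - q^3 - 9*q^2 + 9*q) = (q + 1)*(q + 3)*(q^3 - 4*q^2 + 3*q) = (q - 1)*(q + 1)*(q + 3)*(q^2 - 3*q) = q*(q - 1)*(q + 1)*(q + 3)*(q - 3)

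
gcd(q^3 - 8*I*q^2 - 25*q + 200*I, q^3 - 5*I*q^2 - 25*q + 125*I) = q^2 - 25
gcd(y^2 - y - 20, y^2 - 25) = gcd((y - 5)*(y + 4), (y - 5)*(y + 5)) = y - 5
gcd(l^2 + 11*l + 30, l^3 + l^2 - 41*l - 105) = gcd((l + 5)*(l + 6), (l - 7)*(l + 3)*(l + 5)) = l + 5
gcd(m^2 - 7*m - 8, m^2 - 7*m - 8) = m^2 - 7*m - 8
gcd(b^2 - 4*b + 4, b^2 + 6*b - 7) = 1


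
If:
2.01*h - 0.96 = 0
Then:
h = 0.48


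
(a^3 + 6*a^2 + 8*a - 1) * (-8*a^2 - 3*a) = -8*a^5 - 51*a^4 - 82*a^3 - 16*a^2 + 3*a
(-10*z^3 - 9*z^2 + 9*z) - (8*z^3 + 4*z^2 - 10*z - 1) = -18*z^3 - 13*z^2 + 19*z + 1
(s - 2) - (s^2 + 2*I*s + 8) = -s^2 + s - 2*I*s - 10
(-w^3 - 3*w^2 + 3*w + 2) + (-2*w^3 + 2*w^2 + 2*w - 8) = -3*w^3 - w^2 + 5*w - 6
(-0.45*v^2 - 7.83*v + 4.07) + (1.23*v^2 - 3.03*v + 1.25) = 0.78*v^2 - 10.86*v + 5.32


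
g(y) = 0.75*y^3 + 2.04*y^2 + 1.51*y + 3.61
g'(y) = 2.25*y^2 + 4.08*y + 1.51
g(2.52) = 32.37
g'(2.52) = 26.08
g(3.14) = 51.68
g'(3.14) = 36.51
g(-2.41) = 1.32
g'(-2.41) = 4.75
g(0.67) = 5.76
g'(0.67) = 5.25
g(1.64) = 14.88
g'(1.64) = 14.25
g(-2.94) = -2.26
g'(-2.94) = 8.96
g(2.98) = 46.07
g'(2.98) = 33.65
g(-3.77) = -13.28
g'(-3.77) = 18.11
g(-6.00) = -94.01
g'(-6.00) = 58.03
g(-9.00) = -391.49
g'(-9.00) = 147.04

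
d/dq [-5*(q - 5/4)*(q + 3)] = -10*q - 35/4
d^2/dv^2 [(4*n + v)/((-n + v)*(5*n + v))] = 2*(104*n^3 + 63*n^2*v + 12*n*v^2 + v^3)/(-125*n^6 + 300*n^5*v - 165*n^4*v^2 - 56*n^3*v^3 + 33*n^2*v^4 + 12*n*v^5 + v^6)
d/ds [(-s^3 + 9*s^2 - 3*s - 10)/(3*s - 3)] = (-2*s^3 + 12*s^2 - 18*s + 13)/(3*(s^2 - 2*s + 1))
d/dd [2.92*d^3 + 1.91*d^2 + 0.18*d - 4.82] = 8.76*d^2 + 3.82*d + 0.18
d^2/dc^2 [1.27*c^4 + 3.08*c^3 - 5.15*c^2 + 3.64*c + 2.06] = 15.24*c^2 + 18.48*c - 10.3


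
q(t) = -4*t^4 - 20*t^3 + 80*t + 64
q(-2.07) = 2.35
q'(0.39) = 69.92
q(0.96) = 119.71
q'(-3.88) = 111.31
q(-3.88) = 15.28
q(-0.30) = 40.51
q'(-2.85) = -36.96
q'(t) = -16*t^3 - 60*t^2 + 80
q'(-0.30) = 75.03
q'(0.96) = 10.55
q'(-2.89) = -34.92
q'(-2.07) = -35.18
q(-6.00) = -1280.00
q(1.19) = 117.48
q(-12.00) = -49280.00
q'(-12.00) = 19088.00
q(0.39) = 93.92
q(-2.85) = 35.08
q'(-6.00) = 1376.00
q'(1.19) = -31.93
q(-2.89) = 36.52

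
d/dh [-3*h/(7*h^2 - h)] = 21/(7*h - 1)^2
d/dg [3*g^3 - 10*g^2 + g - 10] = 9*g^2 - 20*g + 1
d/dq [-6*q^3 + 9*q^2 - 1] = 18*q*(1 - q)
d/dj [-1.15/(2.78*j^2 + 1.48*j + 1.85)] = (6.394*j + 1.702)/(2.78*j^2 + 1.48*j + 1.85)^2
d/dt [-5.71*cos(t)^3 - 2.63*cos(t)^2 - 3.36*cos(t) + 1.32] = (17.13*cos(t)^2 + 5.26*cos(t) + 3.36)*sin(t)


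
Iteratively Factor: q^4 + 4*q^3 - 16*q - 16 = (q - 2)*(q^3 + 6*q^2 + 12*q + 8) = (q - 2)*(q + 2)*(q^2 + 4*q + 4) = (q - 2)*(q + 2)^2*(q + 2)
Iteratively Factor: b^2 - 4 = (b - 2)*(b + 2)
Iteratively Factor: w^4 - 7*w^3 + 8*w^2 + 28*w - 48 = (w - 2)*(w^3 - 5*w^2 - 2*w + 24) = (w - 4)*(w - 2)*(w^2 - w - 6) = (w - 4)*(w - 2)*(w + 2)*(w - 3)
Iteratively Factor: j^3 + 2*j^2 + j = (j + 1)*(j^2 + j) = (j + 1)^2*(j)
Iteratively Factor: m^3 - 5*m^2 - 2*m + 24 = (m + 2)*(m^2 - 7*m + 12) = (m - 4)*(m + 2)*(m - 3)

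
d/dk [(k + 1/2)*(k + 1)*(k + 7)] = 3*k^2 + 17*k + 11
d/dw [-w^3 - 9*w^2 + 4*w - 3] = -3*w^2 - 18*w + 4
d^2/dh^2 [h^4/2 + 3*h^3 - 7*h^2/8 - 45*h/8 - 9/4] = 6*h^2 + 18*h - 7/4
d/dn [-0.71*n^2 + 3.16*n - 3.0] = 3.16 - 1.42*n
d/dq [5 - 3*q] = -3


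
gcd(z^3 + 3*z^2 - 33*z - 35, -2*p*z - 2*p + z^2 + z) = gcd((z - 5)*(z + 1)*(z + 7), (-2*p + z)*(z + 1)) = z + 1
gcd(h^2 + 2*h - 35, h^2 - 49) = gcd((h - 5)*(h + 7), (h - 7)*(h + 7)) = h + 7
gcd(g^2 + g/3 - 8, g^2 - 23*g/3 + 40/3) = g - 8/3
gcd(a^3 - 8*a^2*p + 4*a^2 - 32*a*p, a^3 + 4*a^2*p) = a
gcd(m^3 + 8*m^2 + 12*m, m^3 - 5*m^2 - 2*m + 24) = m + 2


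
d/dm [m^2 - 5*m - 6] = 2*m - 5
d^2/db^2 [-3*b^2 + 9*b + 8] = -6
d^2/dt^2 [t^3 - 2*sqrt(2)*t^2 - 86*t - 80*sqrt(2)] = 6*t - 4*sqrt(2)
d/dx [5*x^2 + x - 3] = 10*x + 1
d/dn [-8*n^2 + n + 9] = 1 - 16*n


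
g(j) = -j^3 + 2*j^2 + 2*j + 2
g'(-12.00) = -478.00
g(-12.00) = 1994.00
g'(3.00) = -13.00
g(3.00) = -1.00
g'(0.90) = 3.17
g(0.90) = 4.69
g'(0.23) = 2.76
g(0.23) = 2.55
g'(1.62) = 0.61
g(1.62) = 6.24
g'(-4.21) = -68.01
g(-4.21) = 103.65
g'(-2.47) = -26.18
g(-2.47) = 24.33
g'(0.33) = 2.99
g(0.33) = 2.84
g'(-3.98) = -61.44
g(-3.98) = 88.77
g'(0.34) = 3.01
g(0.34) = 2.87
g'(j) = -3*j^2 + 4*j + 2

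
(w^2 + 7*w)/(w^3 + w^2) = (w + 7)/(w*(w + 1))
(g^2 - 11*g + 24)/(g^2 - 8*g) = (g - 3)/g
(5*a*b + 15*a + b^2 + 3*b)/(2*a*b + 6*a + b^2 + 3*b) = (5*a + b)/(2*a + b)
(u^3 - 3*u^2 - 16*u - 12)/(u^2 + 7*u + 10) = (u^2 - 5*u - 6)/(u + 5)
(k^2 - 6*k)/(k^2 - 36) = k/(k + 6)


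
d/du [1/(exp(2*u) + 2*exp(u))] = -(2*exp(u) + 2)*exp(-u)/(exp(u) + 2)^2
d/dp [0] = 0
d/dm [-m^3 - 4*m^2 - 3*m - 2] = -3*m^2 - 8*m - 3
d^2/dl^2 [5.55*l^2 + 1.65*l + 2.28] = 11.1000000000000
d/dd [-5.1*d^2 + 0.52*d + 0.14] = 0.52 - 10.2*d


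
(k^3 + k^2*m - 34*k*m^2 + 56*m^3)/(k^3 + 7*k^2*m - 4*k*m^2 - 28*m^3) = (k - 4*m)/(k + 2*m)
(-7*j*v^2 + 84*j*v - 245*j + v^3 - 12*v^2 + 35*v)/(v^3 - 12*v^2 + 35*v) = (-7*j + v)/v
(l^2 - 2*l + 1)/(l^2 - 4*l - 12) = (-l^2 + 2*l - 1)/(-l^2 + 4*l + 12)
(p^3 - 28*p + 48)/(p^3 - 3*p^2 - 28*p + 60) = (p^2 + 2*p - 24)/(p^2 - p - 30)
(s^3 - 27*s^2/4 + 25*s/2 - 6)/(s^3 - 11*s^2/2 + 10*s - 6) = (4*s^2 - 19*s + 12)/(2*(2*s^2 - 7*s + 6))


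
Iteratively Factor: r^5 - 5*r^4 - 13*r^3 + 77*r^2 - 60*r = (r - 1)*(r^4 - 4*r^3 - 17*r^2 + 60*r) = (r - 5)*(r - 1)*(r^3 + r^2 - 12*r) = (r - 5)*(r - 1)*(r + 4)*(r^2 - 3*r) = (r - 5)*(r - 3)*(r - 1)*(r + 4)*(r)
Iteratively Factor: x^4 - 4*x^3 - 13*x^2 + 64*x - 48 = (x - 3)*(x^3 - x^2 - 16*x + 16) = (x - 3)*(x + 4)*(x^2 - 5*x + 4) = (x - 4)*(x - 3)*(x + 4)*(x - 1)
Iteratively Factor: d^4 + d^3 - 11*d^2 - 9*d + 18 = (d - 1)*(d^3 + 2*d^2 - 9*d - 18) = (d - 1)*(d + 3)*(d^2 - d - 6) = (d - 1)*(d + 2)*(d + 3)*(d - 3)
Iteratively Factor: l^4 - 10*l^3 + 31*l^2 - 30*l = (l - 3)*(l^3 - 7*l^2 + 10*l) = l*(l - 3)*(l^2 - 7*l + 10) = l*(l - 3)*(l - 2)*(l - 5)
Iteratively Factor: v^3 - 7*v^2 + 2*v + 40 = (v + 2)*(v^2 - 9*v + 20) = (v - 4)*(v + 2)*(v - 5)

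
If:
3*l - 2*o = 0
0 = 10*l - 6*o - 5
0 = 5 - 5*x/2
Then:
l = 5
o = 15/2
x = 2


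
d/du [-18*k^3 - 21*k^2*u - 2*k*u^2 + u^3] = -21*k^2 - 4*k*u + 3*u^2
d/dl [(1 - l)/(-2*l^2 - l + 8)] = (2*l^2 + l - (l - 1)*(4*l + 1) - 8)/(2*l^2 + l - 8)^2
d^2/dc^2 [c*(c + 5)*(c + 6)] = 6*c + 22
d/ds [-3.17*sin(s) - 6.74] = -3.17*cos(s)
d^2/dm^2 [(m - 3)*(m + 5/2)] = 2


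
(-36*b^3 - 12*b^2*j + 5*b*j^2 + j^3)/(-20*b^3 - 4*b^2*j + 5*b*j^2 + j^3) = (18*b^2 - 3*b*j - j^2)/(10*b^2 - 3*b*j - j^2)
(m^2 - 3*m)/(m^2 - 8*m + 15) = m/(m - 5)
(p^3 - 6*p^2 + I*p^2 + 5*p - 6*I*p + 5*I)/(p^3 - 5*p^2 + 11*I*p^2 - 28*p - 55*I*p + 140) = (p^2 + p*(-1 + I) - I)/(p^2 + 11*I*p - 28)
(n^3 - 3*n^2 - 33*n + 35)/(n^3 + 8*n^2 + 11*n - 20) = (n - 7)/(n + 4)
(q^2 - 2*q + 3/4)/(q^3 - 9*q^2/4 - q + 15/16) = 4*(2*q - 3)/(8*q^2 - 14*q - 15)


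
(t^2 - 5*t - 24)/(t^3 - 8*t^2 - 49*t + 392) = (t + 3)/(t^2 - 49)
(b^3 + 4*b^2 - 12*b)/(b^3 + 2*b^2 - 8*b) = (b + 6)/(b + 4)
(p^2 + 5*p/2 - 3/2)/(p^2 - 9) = (p - 1/2)/(p - 3)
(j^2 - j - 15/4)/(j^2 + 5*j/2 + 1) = (4*j^2 - 4*j - 15)/(2*(2*j^2 + 5*j + 2))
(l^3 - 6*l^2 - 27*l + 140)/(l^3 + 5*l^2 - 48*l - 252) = (l^2 + l - 20)/(l^2 + 12*l + 36)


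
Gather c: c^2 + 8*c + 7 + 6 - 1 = c^2 + 8*c + 12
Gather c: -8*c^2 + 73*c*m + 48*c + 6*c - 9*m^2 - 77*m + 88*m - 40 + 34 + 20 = -8*c^2 + c*(73*m + 54) - 9*m^2 + 11*m + 14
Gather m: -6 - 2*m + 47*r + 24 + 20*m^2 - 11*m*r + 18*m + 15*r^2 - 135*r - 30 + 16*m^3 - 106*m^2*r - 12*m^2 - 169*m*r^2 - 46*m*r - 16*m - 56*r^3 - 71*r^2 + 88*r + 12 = 16*m^3 + m^2*(8 - 106*r) + m*(-169*r^2 - 57*r) - 56*r^3 - 56*r^2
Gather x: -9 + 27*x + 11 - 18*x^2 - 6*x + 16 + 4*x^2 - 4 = -14*x^2 + 21*x + 14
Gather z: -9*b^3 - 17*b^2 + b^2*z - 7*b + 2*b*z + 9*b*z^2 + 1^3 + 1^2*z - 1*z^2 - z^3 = -9*b^3 - 17*b^2 - 7*b - z^3 + z^2*(9*b - 1) + z*(b^2 + 2*b + 1) + 1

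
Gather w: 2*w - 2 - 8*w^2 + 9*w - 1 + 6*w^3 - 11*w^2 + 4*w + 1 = 6*w^3 - 19*w^2 + 15*w - 2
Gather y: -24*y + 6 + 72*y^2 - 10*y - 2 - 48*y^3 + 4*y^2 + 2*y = -48*y^3 + 76*y^2 - 32*y + 4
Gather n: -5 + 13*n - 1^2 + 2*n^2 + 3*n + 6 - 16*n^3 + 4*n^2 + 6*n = -16*n^3 + 6*n^2 + 22*n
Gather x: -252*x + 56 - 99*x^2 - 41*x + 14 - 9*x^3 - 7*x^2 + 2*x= -9*x^3 - 106*x^2 - 291*x + 70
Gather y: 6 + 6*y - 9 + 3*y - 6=9*y - 9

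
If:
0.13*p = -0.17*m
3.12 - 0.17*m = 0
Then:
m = 18.35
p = -24.00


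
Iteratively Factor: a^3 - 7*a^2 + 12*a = (a - 4)*(a^2 - 3*a) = a*(a - 4)*(a - 3)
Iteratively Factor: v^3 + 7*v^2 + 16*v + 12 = (v + 3)*(v^2 + 4*v + 4) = (v + 2)*(v + 3)*(v + 2)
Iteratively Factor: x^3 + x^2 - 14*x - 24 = (x - 4)*(x^2 + 5*x + 6) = (x - 4)*(x + 2)*(x + 3)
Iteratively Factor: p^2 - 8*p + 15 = (p - 5)*(p - 3)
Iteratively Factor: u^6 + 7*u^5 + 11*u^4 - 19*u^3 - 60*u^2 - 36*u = (u + 1)*(u^5 + 6*u^4 + 5*u^3 - 24*u^2 - 36*u) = (u + 1)*(u + 3)*(u^4 + 3*u^3 - 4*u^2 - 12*u) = u*(u + 1)*(u + 3)*(u^3 + 3*u^2 - 4*u - 12) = u*(u + 1)*(u + 2)*(u + 3)*(u^2 + u - 6) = u*(u + 1)*(u + 2)*(u + 3)^2*(u - 2)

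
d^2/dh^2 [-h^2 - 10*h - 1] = -2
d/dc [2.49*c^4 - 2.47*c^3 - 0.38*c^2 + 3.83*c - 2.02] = 9.96*c^3 - 7.41*c^2 - 0.76*c + 3.83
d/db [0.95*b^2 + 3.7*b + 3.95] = 1.9*b + 3.7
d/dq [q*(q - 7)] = 2*q - 7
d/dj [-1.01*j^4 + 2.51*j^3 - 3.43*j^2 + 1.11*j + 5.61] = -4.04*j^3 + 7.53*j^2 - 6.86*j + 1.11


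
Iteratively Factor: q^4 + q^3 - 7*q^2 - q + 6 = (q - 1)*(q^3 + 2*q^2 - 5*q - 6) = (q - 1)*(q + 1)*(q^2 + q - 6) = (q - 2)*(q - 1)*(q + 1)*(q + 3)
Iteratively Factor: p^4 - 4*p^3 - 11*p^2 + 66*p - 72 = (p - 3)*(p^3 - p^2 - 14*p + 24) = (p - 3)*(p - 2)*(p^2 + p - 12) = (p - 3)*(p - 2)*(p + 4)*(p - 3)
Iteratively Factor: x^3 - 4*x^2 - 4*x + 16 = (x - 2)*(x^2 - 2*x - 8) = (x - 2)*(x + 2)*(x - 4)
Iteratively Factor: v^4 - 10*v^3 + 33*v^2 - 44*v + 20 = (v - 1)*(v^3 - 9*v^2 + 24*v - 20) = (v - 5)*(v - 1)*(v^2 - 4*v + 4) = (v - 5)*(v - 2)*(v - 1)*(v - 2)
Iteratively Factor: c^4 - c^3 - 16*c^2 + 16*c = (c - 4)*(c^3 + 3*c^2 - 4*c) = (c - 4)*(c + 4)*(c^2 - c) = c*(c - 4)*(c + 4)*(c - 1)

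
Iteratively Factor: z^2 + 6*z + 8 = (z + 4)*(z + 2)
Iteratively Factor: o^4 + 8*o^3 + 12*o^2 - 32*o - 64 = (o - 2)*(o^3 + 10*o^2 + 32*o + 32) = (o - 2)*(o + 2)*(o^2 + 8*o + 16) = (o - 2)*(o + 2)*(o + 4)*(o + 4)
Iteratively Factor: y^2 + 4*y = (y + 4)*(y)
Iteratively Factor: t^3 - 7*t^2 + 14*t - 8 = (t - 4)*(t^2 - 3*t + 2) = (t - 4)*(t - 1)*(t - 2)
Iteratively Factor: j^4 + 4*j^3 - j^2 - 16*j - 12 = (j + 1)*(j^3 + 3*j^2 - 4*j - 12) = (j + 1)*(j + 2)*(j^2 + j - 6) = (j - 2)*(j + 1)*(j + 2)*(j + 3)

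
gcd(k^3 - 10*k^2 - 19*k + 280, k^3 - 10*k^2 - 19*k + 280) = k^3 - 10*k^2 - 19*k + 280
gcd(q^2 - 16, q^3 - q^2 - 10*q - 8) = q - 4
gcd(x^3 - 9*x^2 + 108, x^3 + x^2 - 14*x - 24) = x + 3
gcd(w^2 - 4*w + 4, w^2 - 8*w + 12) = w - 2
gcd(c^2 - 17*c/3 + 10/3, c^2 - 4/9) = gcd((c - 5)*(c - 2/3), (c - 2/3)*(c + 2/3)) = c - 2/3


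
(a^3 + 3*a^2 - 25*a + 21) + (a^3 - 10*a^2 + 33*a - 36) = 2*a^3 - 7*a^2 + 8*a - 15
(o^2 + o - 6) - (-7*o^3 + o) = 7*o^3 + o^2 - 6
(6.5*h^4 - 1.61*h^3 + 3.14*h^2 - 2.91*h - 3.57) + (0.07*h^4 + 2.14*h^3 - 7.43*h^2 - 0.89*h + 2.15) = 6.57*h^4 + 0.53*h^3 - 4.29*h^2 - 3.8*h - 1.42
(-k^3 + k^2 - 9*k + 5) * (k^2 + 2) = -k^5 + k^4 - 11*k^3 + 7*k^2 - 18*k + 10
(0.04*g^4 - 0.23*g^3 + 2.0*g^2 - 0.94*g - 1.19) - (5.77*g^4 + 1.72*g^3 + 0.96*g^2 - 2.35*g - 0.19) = -5.73*g^4 - 1.95*g^3 + 1.04*g^2 + 1.41*g - 1.0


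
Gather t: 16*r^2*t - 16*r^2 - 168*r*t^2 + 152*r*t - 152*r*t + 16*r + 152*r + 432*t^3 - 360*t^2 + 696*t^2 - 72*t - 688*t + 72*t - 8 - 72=-16*r^2 + 168*r + 432*t^3 + t^2*(336 - 168*r) + t*(16*r^2 - 688) - 80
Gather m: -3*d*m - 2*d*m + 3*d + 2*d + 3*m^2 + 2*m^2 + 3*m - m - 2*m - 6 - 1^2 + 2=-5*d*m + 5*d + 5*m^2 - 5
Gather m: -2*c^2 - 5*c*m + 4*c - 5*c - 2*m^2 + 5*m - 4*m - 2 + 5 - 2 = -2*c^2 - c - 2*m^2 + m*(1 - 5*c) + 1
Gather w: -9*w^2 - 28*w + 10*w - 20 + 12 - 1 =-9*w^2 - 18*w - 9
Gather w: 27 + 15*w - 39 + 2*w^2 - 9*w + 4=2*w^2 + 6*w - 8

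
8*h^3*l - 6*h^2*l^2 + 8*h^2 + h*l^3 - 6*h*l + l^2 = (-4*h + l)*(-2*h + l)*(h*l + 1)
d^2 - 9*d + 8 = (d - 8)*(d - 1)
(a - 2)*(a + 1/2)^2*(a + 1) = a^4 - 11*a^2/4 - 9*a/4 - 1/2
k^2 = k^2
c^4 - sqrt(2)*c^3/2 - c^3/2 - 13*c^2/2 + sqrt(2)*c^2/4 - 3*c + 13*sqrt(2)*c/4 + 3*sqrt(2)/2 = (c - 3)*(c + 1/2)*(c + 2)*(c - sqrt(2)/2)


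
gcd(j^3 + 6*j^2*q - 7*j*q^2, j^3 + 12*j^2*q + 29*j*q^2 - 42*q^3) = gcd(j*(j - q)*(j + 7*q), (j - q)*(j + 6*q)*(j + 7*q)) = -j^2 - 6*j*q + 7*q^2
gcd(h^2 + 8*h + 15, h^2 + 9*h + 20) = h + 5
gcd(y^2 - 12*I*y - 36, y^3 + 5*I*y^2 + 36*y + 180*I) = y - 6*I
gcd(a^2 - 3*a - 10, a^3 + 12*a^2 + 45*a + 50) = a + 2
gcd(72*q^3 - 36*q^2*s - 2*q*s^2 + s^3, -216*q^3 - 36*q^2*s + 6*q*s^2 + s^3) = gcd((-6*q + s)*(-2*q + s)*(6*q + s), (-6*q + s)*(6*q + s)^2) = 36*q^2 - s^2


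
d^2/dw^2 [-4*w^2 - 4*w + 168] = -8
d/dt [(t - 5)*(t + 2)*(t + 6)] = 3*t^2 + 6*t - 28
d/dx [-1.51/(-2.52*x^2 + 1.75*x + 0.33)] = (2.6425 - 7.6104*x)/(-2.52*x^2 + 1.75*x + 0.33)^2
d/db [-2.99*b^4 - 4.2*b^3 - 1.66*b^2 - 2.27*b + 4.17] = -11.96*b^3 - 12.6*b^2 - 3.32*b - 2.27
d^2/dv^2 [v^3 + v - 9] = 6*v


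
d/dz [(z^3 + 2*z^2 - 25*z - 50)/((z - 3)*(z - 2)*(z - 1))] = 4*(-2*z^4 + 18*z^3 + z^2 - 156*z + 175)/(z^6 - 12*z^5 + 58*z^4 - 144*z^3 + 193*z^2 - 132*z + 36)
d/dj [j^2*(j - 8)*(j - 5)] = j*(4*j^2 - 39*j + 80)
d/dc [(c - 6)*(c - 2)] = 2*c - 8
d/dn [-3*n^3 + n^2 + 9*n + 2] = -9*n^2 + 2*n + 9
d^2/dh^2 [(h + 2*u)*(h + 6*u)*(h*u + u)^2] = u^2*(12*h^2 + 48*h*u + 12*h + 24*u^2 + 32*u + 2)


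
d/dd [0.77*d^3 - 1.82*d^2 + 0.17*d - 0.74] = 2.31*d^2 - 3.64*d + 0.17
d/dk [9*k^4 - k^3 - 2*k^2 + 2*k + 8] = 36*k^3 - 3*k^2 - 4*k + 2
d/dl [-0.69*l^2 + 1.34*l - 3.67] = 1.34 - 1.38*l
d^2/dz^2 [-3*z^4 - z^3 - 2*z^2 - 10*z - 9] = -36*z^2 - 6*z - 4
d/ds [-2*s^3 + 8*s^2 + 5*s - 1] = -6*s^2 + 16*s + 5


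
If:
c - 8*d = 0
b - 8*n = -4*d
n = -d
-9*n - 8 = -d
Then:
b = -48/5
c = 32/5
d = 4/5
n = -4/5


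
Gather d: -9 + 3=-6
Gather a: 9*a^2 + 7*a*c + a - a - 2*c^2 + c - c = 9*a^2 + 7*a*c - 2*c^2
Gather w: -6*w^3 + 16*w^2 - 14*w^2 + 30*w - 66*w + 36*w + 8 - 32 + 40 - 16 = -6*w^3 + 2*w^2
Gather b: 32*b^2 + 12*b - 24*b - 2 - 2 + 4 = 32*b^2 - 12*b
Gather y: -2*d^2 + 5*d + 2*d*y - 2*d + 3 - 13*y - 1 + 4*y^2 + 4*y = -2*d^2 + 3*d + 4*y^2 + y*(2*d - 9) + 2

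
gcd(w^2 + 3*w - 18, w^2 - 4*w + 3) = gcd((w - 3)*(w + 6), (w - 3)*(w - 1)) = w - 3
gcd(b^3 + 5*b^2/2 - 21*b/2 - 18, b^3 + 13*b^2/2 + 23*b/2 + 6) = b^2 + 11*b/2 + 6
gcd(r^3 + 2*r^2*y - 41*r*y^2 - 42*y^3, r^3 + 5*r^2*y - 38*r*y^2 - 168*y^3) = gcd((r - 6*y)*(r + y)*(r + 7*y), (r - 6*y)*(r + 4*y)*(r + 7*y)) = -r^2 - r*y + 42*y^2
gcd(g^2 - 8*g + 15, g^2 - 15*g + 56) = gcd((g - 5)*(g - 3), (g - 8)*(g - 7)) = 1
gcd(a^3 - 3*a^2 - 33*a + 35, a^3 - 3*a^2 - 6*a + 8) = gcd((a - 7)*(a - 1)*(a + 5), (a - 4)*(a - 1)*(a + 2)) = a - 1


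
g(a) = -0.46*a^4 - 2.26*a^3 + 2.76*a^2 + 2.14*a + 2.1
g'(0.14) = 2.77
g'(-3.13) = -25.14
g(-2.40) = 28.84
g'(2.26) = -41.25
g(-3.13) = 47.59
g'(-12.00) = 2139.10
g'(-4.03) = -9.79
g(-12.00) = -5259.42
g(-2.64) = 34.93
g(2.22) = -15.45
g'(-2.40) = -24.72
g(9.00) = -4420.68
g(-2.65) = 35.18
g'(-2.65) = -25.86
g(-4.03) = 64.89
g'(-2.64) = -25.83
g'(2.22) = -39.15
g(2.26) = -17.05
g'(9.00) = -1838.72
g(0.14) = 2.45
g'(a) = -1.84*a^3 - 6.78*a^2 + 5.52*a + 2.14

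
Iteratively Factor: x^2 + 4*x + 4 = (x + 2)*(x + 2)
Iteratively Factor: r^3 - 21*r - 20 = (r + 1)*(r^2 - r - 20) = (r + 1)*(r + 4)*(r - 5)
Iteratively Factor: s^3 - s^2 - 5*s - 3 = (s + 1)*(s^2 - 2*s - 3) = (s + 1)^2*(s - 3)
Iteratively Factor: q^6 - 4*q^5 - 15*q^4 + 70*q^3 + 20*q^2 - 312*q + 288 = (q + 3)*(q^5 - 7*q^4 + 6*q^3 + 52*q^2 - 136*q + 96) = (q - 2)*(q + 3)*(q^4 - 5*q^3 - 4*q^2 + 44*q - 48) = (q - 2)^2*(q + 3)*(q^3 - 3*q^2 - 10*q + 24) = (q - 2)^3*(q + 3)*(q^2 - q - 12) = (q - 4)*(q - 2)^3*(q + 3)*(q + 3)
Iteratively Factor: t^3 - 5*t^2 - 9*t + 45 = (t + 3)*(t^2 - 8*t + 15) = (t - 3)*(t + 3)*(t - 5)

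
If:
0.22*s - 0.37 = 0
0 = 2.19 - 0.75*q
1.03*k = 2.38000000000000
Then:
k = 2.31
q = 2.92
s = 1.68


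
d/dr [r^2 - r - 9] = 2*r - 1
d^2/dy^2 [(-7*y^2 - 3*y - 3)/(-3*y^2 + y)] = 6*(16*y^3 + 27*y^2 - 9*y + 1)/(y^3*(27*y^3 - 27*y^2 + 9*y - 1))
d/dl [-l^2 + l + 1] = 1 - 2*l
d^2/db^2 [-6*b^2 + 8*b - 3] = -12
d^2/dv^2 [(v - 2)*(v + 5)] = 2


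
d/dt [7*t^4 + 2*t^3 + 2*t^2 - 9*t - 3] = 28*t^3 + 6*t^2 + 4*t - 9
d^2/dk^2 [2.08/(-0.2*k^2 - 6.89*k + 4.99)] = (0.1664*k^2 + 5.73248*k - 2.08*(0.4*k + 6.89)*(0.8*k + 13.78) - 4.15168)/(0.2*k^2 + 6.89*k - 4.99)^3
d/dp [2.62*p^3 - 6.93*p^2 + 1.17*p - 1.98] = 7.86*p^2 - 13.86*p + 1.17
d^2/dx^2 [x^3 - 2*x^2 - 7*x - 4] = 6*x - 4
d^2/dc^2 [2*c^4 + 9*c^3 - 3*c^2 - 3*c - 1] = 24*c^2 + 54*c - 6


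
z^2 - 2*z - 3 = (z - 3)*(z + 1)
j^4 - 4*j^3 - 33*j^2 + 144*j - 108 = (j - 6)*(j - 3)*(j - 1)*(j + 6)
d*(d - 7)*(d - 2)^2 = d^4 - 11*d^3 + 32*d^2 - 28*d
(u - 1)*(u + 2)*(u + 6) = u^3 + 7*u^2 + 4*u - 12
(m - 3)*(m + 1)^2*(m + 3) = m^4 + 2*m^3 - 8*m^2 - 18*m - 9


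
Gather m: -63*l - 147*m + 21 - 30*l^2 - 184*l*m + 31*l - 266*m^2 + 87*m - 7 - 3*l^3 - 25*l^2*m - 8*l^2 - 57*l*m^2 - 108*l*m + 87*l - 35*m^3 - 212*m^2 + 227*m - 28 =-3*l^3 - 38*l^2 + 55*l - 35*m^3 + m^2*(-57*l - 478) + m*(-25*l^2 - 292*l + 167) - 14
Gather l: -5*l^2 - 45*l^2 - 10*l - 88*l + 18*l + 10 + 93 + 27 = -50*l^2 - 80*l + 130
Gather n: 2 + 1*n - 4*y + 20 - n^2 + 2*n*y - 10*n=-n^2 + n*(2*y - 9) - 4*y + 22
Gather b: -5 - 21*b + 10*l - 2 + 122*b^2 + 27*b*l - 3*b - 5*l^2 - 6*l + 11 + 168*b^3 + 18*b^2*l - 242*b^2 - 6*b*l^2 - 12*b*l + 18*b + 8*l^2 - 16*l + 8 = 168*b^3 + b^2*(18*l - 120) + b*(-6*l^2 + 15*l - 6) + 3*l^2 - 12*l + 12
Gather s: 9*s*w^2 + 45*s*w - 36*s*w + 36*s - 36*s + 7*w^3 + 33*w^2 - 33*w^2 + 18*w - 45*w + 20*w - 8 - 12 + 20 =s*(9*w^2 + 9*w) + 7*w^3 - 7*w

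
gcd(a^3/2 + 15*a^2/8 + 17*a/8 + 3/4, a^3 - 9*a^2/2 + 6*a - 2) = 1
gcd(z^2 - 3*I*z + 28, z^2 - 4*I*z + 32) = z + 4*I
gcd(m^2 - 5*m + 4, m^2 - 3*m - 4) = m - 4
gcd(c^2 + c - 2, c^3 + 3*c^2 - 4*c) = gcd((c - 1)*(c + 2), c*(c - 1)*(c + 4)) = c - 1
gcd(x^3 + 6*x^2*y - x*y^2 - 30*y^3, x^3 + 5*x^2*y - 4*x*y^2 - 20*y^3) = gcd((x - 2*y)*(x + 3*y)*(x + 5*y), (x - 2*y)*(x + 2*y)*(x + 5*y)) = x^2 + 3*x*y - 10*y^2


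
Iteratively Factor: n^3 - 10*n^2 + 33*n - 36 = (n - 3)*(n^2 - 7*n + 12) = (n - 4)*(n - 3)*(n - 3)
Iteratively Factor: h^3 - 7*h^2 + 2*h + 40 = (h - 4)*(h^2 - 3*h - 10) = (h - 5)*(h - 4)*(h + 2)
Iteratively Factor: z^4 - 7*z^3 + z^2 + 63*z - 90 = (z + 3)*(z^3 - 10*z^2 + 31*z - 30) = (z - 5)*(z + 3)*(z^2 - 5*z + 6) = (z - 5)*(z - 2)*(z + 3)*(z - 3)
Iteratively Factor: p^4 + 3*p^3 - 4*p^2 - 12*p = (p - 2)*(p^3 + 5*p^2 + 6*p) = (p - 2)*(p + 3)*(p^2 + 2*p) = (p - 2)*(p + 2)*(p + 3)*(p)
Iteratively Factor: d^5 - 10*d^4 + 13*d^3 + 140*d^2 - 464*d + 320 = (d + 4)*(d^4 - 14*d^3 + 69*d^2 - 136*d + 80) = (d - 4)*(d + 4)*(d^3 - 10*d^2 + 29*d - 20) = (d - 5)*(d - 4)*(d + 4)*(d^2 - 5*d + 4) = (d - 5)*(d - 4)^2*(d + 4)*(d - 1)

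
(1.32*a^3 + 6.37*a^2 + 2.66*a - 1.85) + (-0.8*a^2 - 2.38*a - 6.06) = 1.32*a^3 + 5.57*a^2 + 0.28*a - 7.91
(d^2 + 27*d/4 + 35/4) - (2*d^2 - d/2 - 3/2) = -d^2 + 29*d/4 + 41/4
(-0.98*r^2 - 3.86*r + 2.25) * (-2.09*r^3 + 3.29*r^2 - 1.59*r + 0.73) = 2.0482*r^5 + 4.8432*r^4 - 15.8437*r^3 + 12.8245*r^2 - 6.3953*r + 1.6425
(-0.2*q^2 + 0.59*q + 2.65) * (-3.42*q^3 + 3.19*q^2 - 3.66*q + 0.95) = 0.684*q^5 - 2.6558*q^4 - 6.4489*q^3 + 6.1041*q^2 - 9.1385*q + 2.5175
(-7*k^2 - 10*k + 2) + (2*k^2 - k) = -5*k^2 - 11*k + 2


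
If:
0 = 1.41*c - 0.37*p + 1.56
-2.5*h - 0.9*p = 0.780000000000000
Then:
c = 0.26241134751773*p - 1.1063829787234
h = -0.36*p - 0.312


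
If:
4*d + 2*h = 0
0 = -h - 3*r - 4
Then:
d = 3*r/2 + 2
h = -3*r - 4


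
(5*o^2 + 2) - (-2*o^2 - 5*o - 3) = 7*o^2 + 5*o + 5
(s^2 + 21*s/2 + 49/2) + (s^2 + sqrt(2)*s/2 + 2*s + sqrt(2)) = 2*s^2 + sqrt(2)*s/2 + 25*s/2 + sqrt(2) + 49/2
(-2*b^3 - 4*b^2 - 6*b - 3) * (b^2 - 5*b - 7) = -2*b^5 + 6*b^4 + 28*b^3 + 55*b^2 + 57*b + 21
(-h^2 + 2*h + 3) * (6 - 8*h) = 8*h^3 - 22*h^2 - 12*h + 18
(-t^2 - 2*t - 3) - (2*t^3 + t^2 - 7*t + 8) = -2*t^3 - 2*t^2 + 5*t - 11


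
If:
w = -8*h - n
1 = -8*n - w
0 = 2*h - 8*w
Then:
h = 4/263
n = -33/263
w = 1/263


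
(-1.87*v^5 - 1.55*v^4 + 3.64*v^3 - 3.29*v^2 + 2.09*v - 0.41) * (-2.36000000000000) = 4.4132*v^5 + 3.658*v^4 - 8.5904*v^3 + 7.7644*v^2 - 4.9324*v + 0.9676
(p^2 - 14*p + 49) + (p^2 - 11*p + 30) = 2*p^2 - 25*p + 79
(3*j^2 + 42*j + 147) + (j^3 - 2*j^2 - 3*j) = j^3 + j^2 + 39*j + 147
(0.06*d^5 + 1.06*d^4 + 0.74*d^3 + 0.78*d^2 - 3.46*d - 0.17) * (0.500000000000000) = 0.03*d^5 + 0.53*d^4 + 0.37*d^3 + 0.39*d^2 - 1.73*d - 0.085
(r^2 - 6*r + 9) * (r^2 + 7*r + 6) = r^4 + r^3 - 27*r^2 + 27*r + 54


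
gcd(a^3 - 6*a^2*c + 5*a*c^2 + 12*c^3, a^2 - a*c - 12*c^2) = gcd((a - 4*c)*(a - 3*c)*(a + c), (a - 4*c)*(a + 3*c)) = a - 4*c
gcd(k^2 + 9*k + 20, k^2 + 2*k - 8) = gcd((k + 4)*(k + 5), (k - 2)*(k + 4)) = k + 4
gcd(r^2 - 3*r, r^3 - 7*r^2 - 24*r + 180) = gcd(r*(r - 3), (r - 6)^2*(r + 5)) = 1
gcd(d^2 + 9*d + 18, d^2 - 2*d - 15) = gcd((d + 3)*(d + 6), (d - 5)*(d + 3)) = d + 3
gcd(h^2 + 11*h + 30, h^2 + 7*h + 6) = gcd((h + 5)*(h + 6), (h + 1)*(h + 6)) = h + 6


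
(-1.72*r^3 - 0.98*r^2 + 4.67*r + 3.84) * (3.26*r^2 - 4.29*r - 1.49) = -5.6072*r^5 + 4.184*r^4 + 21.9912*r^3 - 6.0557*r^2 - 23.4319*r - 5.7216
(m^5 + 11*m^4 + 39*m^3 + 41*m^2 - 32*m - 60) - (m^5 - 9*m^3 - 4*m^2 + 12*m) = 11*m^4 + 48*m^3 + 45*m^2 - 44*m - 60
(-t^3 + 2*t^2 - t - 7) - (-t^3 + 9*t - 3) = 2*t^2 - 10*t - 4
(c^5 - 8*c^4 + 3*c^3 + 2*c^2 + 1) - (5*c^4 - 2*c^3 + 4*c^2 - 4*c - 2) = c^5 - 13*c^4 + 5*c^3 - 2*c^2 + 4*c + 3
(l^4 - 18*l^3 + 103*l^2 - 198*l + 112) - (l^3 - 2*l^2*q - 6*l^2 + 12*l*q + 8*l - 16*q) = l^4 - 19*l^3 + 2*l^2*q + 109*l^2 - 12*l*q - 206*l + 16*q + 112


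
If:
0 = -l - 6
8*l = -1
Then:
No Solution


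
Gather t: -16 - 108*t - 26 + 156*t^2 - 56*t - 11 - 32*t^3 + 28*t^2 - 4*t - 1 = -32*t^3 + 184*t^2 - 168*t - 54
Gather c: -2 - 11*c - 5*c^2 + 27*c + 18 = -5*c^2 + 16*c + 16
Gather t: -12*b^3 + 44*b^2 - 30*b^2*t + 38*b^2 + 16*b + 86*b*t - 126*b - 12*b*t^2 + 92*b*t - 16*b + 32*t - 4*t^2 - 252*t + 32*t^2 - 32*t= -12*b^3 + 82*b^2 - 126*b + t^2*(28 - 12*b) + t*(-30*b^2 + 178*b - 252)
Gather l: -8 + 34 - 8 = 18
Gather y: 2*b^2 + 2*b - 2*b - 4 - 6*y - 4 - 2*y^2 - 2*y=2*b^2 - 2*y^2 - 8*y - 8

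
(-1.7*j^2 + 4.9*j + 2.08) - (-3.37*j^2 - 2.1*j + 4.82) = 1.67*j^2 + 7.0*j - 2.74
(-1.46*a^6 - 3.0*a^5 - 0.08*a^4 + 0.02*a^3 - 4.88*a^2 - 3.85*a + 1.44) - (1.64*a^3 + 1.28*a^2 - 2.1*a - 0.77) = -1.46*a^6 - 3.0*a^5 - 0.08*a^4 - 1.62*a^3 - 6.16*a^2 - 1.75*a + 2.21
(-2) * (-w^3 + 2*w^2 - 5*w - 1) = 2*w^3 - 4*w^2 + 10*w + 2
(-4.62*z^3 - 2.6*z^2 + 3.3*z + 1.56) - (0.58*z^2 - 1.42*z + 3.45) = -4.62*z^3 - 3.18*z^2 + 4.72*z - 1.89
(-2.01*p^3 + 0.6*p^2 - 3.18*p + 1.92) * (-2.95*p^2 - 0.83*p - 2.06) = 5.9295*p^5 - 0.1017*p^4 + 13.0236*p^3 - 4.2606*p^2 + 4.9572*p - 3.9552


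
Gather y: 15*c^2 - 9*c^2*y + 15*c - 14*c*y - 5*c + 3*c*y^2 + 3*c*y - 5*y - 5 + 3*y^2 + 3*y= 15*c^2 + 10*c + y^2*(3*c + 3) + y*(-9*c^2 - 11*c - 2) - 5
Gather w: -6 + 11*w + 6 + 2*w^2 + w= 2*w^2 + 12*w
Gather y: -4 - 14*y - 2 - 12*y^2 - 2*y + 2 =-12*y^2 - 16*y - 4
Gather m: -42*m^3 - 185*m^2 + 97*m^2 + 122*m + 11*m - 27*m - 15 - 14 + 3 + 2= -42*m^3 - 88*m^2 + 106*m - 24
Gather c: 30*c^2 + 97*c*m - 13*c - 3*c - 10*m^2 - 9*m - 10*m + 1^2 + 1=30*c^2 + c*(97*m - 16) - 10*m^2 - 19*m + 2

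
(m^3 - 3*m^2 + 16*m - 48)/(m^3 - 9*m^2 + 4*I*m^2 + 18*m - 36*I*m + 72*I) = (m - 4*I)/(m - 6)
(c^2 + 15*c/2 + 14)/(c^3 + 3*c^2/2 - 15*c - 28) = (c + 4)/(c^2 - 2*c - 8)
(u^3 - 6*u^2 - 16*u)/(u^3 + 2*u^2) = (u - 8)/u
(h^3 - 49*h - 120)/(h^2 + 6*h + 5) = (h^2 - 5*h - 24)/(h + 1)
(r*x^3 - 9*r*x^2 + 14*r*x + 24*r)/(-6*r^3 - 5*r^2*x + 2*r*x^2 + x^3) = r*(-x^3 + 9*x^2 - 14*x - 24)/(6*r^3 + 5*r^2*x - 2*r*x^2 - x^3)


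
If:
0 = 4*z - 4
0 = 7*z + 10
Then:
No Solution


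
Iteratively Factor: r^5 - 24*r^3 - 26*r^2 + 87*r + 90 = (r - 2)*(r^4 + 2*r^3 - 20*r^2 - 66*r - 45) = (r - 2)*(r + 1)*(r^3 + r^2 - 21*r - 45) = (r - 2)*(r + 1)*(r + 3)*(r^2 - 2*r - 15) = (r - 5)*(r - 2)*(r + 1)*(r + 3)*(r + 3)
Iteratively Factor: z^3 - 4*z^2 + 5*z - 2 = (z - 1)*(z^2 - 3*z + 2) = (z - 1)^2*(z - 2)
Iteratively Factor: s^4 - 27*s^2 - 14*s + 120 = (s - 5)*(s^3 + 5*s^2 - 2*s - 24) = (s - 5)*(s + 3)*(s^2 + 2*s - 8) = (s - 5)*(s + 3)*(s + 4)*(s - 2)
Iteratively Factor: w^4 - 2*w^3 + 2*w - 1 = (w - 1)*(w^3 - w^2 - w + 1) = (w - 1)^2*(w^2 - 1) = (w - 1)^2*(w + 1)*(w - 1)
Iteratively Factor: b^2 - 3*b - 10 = (b + 2)*(b - 5)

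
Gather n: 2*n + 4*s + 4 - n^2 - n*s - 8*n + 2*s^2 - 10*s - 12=-n^2 + n*(-s - 6) + 2*s^2 - 6*s - 8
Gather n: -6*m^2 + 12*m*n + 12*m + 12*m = -6*m^2 + 12*m*n + 24*m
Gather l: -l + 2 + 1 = 3 - l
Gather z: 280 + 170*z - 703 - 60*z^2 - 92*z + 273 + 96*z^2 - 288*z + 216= 36*z^2 - 210*z + 66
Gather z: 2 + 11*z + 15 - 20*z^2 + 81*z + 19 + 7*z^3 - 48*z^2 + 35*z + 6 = 7*z^3 - 68*z^2 + 127*z + 42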